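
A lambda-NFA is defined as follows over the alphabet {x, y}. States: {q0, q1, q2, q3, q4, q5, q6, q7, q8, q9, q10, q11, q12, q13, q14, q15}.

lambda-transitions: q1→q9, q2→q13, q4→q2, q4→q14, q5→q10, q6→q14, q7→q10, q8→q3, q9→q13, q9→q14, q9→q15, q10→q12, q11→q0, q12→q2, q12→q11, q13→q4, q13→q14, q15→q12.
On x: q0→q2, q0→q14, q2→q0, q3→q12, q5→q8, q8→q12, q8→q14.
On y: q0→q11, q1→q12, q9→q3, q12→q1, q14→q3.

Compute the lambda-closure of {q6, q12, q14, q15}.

Start with {q6, q12, q14, q15}.
From q12 via lambda: add q2, q11.
From q2 via lambda: add q13.
From q11 via lambda: add q0.
From q13 via lambda: add q4.
No new states can be added; the closed set is {q0, q2, q4, q6, q11, q12, q13, q14, q15}.

{q0, q2, q4, q6, q11, q12, q13, q14, q15}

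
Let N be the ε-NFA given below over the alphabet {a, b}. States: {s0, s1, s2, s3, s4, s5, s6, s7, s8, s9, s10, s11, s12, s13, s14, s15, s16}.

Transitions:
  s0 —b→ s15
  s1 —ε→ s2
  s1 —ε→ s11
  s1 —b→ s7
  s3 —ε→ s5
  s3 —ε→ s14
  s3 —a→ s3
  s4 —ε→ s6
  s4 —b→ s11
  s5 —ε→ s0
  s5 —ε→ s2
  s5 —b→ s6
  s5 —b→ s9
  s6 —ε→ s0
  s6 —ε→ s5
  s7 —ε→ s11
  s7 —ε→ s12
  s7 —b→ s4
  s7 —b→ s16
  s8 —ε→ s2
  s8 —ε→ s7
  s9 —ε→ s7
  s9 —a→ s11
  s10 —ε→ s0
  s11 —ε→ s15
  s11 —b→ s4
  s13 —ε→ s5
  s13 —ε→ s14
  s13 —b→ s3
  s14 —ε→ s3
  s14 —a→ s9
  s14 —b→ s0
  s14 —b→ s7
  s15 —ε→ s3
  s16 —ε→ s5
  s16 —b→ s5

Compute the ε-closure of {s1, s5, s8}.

{s0, s1, s2, s3, s5, s7, s8, s11, s12, s14, s15}

Start with {s1, s5, s8}.
From s1 via ε: add s2, s11.
From s5 via ε: add s0.
From s8 via ε: add s7.
From s7 via ε: add s12.
From s11 via ε: add s15.
From s15 via ε: add s3.
From s3 via ε: add s14.
No new states can be added; the closed set is {s0, s1, s2, s3, s5, s7, s8, s11, s12, s14, s15}.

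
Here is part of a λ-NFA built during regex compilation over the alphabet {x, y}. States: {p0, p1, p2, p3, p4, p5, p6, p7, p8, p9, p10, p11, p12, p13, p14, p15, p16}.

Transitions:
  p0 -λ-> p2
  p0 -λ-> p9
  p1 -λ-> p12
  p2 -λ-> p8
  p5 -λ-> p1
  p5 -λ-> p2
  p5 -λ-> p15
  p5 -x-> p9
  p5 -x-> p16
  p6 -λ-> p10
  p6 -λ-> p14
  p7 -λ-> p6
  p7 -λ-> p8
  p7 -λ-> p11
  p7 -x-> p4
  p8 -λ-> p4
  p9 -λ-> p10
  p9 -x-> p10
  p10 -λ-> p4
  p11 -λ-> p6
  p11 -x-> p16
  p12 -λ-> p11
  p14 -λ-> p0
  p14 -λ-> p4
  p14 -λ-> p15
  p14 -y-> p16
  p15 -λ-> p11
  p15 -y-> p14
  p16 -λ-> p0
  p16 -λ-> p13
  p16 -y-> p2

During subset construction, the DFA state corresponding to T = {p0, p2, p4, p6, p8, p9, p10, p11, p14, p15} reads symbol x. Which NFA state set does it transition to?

p9 on x → {p10}.
p11 on x → {p16}.
No x-transition from p0, p2, p4, p6, p8, p10, p14, p15.
Union after reading x: {p10, p16}.
Now take the λ-closure:
From p10 via λ: add p4.
From p16 via λ: add p0, p13.
From p0 via λ: add p2, p9.
From p2 via λ: add p8.
No new states can be added; the closed set is {p0, p2, p4, p8, p9, p10, p13, p16}.

{p0, p2, p4, p8, p9, p10, p13, p16}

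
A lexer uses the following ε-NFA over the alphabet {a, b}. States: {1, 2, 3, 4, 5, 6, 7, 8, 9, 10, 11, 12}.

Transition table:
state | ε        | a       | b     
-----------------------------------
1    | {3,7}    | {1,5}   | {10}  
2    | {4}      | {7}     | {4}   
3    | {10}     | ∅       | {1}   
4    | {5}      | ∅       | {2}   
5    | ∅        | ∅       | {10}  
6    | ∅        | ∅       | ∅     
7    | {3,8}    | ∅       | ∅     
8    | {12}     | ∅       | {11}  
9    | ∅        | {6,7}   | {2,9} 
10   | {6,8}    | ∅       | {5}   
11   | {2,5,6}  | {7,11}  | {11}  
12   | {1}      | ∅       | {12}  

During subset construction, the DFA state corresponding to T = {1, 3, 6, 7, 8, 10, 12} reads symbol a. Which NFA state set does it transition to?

{1, 3, 5, 6, 7, 8, 10, 12}

1 on a → {1, 5}.
No a-transition from 3, 6, 7, 8, 10, 12.
Union after reading a: {1, 5}.
Now take the ε-closure:
From 1 via ε: add 3, 7.
From 3 via ε: add 10.
From 7 via ε: add 8.
From 8 via ε: add 12.
From 10 via ε: add 6.
No new states can be added; the closed set is {1, 3, 5, 6, 7, 8, 10, 12}.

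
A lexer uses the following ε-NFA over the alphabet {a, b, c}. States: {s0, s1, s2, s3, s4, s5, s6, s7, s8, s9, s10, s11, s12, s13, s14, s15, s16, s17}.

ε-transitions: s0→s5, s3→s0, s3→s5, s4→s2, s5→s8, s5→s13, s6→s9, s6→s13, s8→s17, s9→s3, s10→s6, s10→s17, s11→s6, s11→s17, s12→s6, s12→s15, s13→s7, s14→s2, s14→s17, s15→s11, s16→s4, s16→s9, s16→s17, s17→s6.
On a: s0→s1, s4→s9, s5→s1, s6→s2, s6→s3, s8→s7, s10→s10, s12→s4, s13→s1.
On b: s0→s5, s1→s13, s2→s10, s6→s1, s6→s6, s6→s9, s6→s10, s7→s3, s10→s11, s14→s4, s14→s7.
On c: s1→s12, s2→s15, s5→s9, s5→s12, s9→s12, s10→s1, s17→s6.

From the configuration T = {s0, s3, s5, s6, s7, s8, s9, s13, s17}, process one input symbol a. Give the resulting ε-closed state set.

{s0, s1, s2, s3, s5, s6, s7, s8, s9, s13, s17}

s0 on a → {s1}.
s5 on a → {s1}.
s6 on a → {s2, s3}.
s8 on a → {s7}.
s13 on a → {s1}.
No a-transition from s3, s7, s9, s17.
Union after reading a: {s1, s2, s3, s7}.
Now take the ε-closure:
From s3 via ε: add s0, s5.
From s5 via ε: add s8, s13.
From s8 via ε: add s17.
From s17 via ε: add s6.
From s6 via ε: add s9.
No new states can be added; the closed set is {s0, s1, s2, s3, s5, s6, s7, s8, s9, s13, s17}.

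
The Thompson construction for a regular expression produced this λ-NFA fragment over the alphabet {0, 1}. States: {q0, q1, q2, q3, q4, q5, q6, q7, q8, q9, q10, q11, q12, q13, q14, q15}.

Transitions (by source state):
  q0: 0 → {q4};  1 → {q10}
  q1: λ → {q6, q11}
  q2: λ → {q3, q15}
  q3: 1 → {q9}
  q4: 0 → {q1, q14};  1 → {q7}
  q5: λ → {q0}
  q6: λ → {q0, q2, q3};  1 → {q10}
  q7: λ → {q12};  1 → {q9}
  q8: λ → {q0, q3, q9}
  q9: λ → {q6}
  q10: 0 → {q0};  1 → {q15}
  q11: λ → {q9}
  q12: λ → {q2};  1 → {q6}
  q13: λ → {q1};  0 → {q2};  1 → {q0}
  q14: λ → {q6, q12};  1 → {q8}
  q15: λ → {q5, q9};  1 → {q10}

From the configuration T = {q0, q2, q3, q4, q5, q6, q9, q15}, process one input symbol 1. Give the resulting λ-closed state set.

q0 on 1 → {q10}.
q3 on 1 → {q9}.
q4 on 1 → {q7}.
q6 on 1 → {q10}.
q15 on 1 → {q10}.
No 1-transition from q2, q5, q9.
Union after reading 1: {q7, q9, q10}.
Now take the λ-closure:
From q7 via λ: add q12.
From q9 via λ: add q6.
From q6 via λ: add q0, q2, q3.
From q2 via λ: add q15.
From q15 via λ: add q5.
No new states can be added; the closed set is {q0, q2, q3, q5, q6, q7, q9, q10, q12, q15}.

{q0, q2, q3, q5, q6, q7, q9, q10, q12, q15}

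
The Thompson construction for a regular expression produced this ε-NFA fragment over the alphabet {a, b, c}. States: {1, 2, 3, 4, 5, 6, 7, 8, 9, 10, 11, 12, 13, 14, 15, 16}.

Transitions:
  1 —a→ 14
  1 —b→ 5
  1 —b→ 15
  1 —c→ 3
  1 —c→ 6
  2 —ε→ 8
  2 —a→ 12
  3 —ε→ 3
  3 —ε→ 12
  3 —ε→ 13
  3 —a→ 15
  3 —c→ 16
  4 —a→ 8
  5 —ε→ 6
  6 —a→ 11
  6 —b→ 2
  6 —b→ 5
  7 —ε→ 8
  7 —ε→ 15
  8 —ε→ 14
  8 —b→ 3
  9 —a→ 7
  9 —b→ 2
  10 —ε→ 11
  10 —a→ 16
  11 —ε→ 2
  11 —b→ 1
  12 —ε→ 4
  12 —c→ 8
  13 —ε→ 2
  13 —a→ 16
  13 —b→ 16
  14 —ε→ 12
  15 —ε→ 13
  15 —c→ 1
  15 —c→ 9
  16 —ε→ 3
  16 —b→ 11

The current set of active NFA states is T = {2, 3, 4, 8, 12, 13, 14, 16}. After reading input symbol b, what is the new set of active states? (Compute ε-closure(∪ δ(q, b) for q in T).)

{2, 3, 4, 8, 11, 12, 13, 14, 16}

8 on b → {3}.
13 on b → {16}.
16 on b → {11}.
No b-transition from 2, 3, 4, 12, 14.
Union after reading b: {3, 11, 16}.
Now take the ε-closure:
From 3 via ε: add 12, 13.
From 11 via ε: add 2.
From 2 via ε: add 8.
From 12 via ε: add 4.
From 8 via ε: add 14.
No new states can be added; the closed set is {2, 3, 4, 8, 11, 12, 13, 14, 16}.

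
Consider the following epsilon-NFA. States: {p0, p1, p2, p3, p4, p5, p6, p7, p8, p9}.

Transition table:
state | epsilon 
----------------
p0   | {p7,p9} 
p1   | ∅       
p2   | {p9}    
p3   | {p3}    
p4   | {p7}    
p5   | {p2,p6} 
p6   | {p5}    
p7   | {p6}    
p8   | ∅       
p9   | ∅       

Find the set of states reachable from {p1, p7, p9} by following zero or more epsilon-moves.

Start with {p1, p7, p9}.
From p7 via epsilon: add p6.
From p6 via epsilon: add p5.
From p5 via epsilon: add p2.
No new states can be added; the closed set is {p1, p2, p5, p6, p7, p9}.

{p1, p2, p5, p6, p7, p9}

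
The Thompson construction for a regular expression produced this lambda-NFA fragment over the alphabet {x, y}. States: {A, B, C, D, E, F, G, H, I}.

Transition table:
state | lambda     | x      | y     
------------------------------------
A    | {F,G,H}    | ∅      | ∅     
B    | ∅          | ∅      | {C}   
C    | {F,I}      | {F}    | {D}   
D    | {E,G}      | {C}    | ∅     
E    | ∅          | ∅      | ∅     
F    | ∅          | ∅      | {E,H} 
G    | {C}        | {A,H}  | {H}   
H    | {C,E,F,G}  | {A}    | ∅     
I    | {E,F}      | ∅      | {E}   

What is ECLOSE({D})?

{C, D, E, F, G, I}

Start with {D}.
From D via lambda: add E, G.
From G via lambda: add C.
From C via lambda: add F, I.
No new states can be added; the closed set is {C, D, E, F, G, I}.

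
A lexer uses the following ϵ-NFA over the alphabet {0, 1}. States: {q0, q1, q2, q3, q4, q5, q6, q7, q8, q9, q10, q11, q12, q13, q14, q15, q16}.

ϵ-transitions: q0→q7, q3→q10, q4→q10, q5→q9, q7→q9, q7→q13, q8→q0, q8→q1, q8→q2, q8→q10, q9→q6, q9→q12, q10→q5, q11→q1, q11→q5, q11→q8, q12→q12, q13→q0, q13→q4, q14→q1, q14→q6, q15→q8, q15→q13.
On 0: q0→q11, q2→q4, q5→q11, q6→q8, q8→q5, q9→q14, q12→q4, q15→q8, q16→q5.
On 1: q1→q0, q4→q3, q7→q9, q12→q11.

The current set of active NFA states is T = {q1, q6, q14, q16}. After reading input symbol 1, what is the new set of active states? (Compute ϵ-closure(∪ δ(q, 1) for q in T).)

{q0, q4, q5, q6, q7, q9, q10, q12, q13}

q1 on 1 → {q0}.
No 1-transition from q6, q14, q16.
Union after reading 1: {q0}.
Now take the ϵ-closure:
From q0 via ϵ: add q7.
From q7 via ϵ: add q9, q13.
From q9 via ϵ: add q6, q12.
From q13 via ϵ: add q4.
From q4 via ϵ: add q10.
From q10 via ϵ: add q5.
No new states can be added; the closed set is {q0, q4, q5, q6, q7, q9, q10, q12, q13}.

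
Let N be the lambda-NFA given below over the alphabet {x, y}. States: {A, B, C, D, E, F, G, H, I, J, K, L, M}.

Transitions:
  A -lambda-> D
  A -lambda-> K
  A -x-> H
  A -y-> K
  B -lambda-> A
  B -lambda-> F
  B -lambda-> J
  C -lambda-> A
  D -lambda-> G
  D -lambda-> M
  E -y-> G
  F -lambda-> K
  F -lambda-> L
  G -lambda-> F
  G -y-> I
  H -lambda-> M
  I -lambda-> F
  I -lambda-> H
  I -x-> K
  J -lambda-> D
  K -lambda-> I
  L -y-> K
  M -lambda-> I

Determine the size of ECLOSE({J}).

9

Start with {J}.
From J via lambda: add D.
From D via lambda: add G, M.
From G via lambda: add F.
From M via lambda: add I.
From F via lambda: add K, L.
From I via lambda: add H.
lambda-closure = {D, F, G, H, I, J, K, L, M}, which has 9 states.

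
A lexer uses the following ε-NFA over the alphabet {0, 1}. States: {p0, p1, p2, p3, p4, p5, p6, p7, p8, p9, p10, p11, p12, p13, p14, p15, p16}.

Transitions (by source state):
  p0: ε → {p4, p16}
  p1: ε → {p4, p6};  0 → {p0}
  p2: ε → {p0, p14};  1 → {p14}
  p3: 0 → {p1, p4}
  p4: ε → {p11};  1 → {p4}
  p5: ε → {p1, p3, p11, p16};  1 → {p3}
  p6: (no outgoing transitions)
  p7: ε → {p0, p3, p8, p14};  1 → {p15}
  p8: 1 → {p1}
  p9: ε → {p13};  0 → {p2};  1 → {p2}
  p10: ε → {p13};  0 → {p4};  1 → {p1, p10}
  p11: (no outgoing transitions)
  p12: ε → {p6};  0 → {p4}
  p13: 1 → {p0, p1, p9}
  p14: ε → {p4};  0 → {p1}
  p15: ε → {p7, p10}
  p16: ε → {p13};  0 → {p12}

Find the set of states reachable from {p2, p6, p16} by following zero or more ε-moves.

Start with {p2, p6, p16}.
From p2 via ε: add p0, p14.
From p16 via ε: add p13.
From p0 via ε: add p4.
From p4 via ε: add p11.
No new states can be added; the closed set is {p0, p2, p4, p6, p11, p13, p14, p16}.

{p0, p2, p4, p6, p11, p13, p14, p16}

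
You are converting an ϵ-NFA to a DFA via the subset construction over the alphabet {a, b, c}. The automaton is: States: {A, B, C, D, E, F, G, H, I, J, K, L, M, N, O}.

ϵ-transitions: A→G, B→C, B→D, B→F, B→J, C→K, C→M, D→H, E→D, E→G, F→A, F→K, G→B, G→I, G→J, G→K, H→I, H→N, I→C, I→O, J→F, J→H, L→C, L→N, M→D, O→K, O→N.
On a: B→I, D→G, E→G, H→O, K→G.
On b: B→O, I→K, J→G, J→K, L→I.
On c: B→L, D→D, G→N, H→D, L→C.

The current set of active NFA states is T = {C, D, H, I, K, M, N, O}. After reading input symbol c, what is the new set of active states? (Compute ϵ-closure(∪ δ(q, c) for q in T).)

{C, D, H, I, K, M, N, O}

D on c → {D}.
H on c → {D}.
No c-transition from C, I, K, M, N, O.
Union after reading c: {D}.
Now take the ϵ-closure:
From D via ϵ: add H.
From H via ϵ: add I, N.
From I via ϵ: add C, O.
From C via ϵ: add K, M.
No new states can be added; the closed set is {C, D, H, I, K, M, N, O}.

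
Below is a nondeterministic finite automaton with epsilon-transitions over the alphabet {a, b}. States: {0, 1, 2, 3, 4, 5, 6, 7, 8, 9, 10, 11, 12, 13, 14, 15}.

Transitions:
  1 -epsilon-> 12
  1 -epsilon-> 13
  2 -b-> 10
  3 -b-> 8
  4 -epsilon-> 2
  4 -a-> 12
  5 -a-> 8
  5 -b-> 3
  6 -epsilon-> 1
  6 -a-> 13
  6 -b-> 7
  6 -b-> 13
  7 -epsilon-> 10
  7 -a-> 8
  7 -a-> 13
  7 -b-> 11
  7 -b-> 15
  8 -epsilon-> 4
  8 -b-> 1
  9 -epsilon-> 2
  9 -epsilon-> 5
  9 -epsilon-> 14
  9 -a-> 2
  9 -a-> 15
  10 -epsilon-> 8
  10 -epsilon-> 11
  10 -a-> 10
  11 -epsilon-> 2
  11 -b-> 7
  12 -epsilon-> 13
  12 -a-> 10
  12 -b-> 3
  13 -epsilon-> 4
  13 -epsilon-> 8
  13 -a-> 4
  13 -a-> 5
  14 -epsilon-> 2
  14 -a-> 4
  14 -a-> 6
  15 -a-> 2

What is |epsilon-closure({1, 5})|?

7

Start with {1, 5}.
From 1 via epsilon: add 12, 13.
From 13 via epsilon: add 4, 8.
From 4 via epsilon: add 2.
epsilon-closure = {1, 2, 4, 5, 8, 12, 13}, which has 7 states.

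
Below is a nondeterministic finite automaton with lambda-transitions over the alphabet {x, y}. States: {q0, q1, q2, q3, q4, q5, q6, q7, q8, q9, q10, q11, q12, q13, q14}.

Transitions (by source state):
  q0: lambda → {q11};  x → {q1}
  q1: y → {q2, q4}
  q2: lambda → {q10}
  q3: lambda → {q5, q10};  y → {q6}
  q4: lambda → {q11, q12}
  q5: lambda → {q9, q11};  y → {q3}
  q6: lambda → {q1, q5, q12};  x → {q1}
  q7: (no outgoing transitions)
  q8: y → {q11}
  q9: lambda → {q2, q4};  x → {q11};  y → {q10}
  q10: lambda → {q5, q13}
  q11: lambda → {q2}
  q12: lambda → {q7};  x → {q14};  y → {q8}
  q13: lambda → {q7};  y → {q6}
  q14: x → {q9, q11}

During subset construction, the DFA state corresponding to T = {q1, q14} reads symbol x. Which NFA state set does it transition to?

{q2, q4, q5, q7, q9, q10, q11, q12, q13}

q14 on x → {q9, q11}.
No x-transition from q1.
Union after reading x: {q9, q11}.
Now take the lambda-closure:
From q9 via lambda: add q2, q4.
From q2 via lambda: add q10.
From q4 via lambda: add q12.
From q10 via lambda: add q5, q13.
From q12 via lambda: add q7.
No new states can be added; the closed set is {q2, q4, q5, q7, q9, q10, q11, q12, q13}.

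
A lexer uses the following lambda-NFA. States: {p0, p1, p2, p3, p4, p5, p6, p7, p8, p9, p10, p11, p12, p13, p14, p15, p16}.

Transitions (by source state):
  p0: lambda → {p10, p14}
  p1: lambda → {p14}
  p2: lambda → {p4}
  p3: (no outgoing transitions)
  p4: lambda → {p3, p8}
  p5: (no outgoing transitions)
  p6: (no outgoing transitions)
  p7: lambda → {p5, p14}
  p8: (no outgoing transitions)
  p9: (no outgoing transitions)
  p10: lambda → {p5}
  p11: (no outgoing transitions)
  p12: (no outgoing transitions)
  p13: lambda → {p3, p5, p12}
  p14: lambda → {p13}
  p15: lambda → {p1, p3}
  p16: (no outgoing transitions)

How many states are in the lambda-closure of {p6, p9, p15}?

9

Start with {p6, p9, p15}.
From p15 via lambda: add p1, p3.
From p1 via lambda: add p14.
From p14 via lambda: add p13.
From p13 via lambda: add p5, p12.
lambda-closure = {p1, p3, p5, p6, p9, p12, p13, p14, p15}, which has 9 states.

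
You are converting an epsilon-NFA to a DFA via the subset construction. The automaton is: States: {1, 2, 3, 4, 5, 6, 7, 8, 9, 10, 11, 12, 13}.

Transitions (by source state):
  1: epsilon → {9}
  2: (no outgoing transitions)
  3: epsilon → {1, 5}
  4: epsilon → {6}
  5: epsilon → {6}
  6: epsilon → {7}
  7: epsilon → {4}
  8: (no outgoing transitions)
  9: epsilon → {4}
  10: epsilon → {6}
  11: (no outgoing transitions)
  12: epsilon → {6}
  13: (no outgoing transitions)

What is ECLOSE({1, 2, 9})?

Start with {1, 2, 9}.
From 9 via epsilon: add 4.
From 4 via epsilon: add 6.
From 6 via epsilon: add 7.
No new states can be added; the closed set is {1, 2, 4, 6, 7, 9}.

{1, 2, 4, 6, 7, 9}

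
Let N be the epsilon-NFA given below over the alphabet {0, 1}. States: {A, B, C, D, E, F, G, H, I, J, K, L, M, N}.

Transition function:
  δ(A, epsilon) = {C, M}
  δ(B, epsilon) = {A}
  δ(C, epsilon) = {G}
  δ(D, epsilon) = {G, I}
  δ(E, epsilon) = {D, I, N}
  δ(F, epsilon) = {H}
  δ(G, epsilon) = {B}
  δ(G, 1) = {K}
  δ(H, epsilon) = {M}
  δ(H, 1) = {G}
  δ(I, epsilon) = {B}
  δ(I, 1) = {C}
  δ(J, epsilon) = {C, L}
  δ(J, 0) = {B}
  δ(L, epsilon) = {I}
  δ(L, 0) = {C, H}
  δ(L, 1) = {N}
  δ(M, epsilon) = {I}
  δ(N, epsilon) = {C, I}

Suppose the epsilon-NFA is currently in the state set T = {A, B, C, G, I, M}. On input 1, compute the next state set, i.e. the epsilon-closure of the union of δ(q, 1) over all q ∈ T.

{A, B, C, G, I, K, M}

G on 1 → {K}.
I on 1 → {C}.
No 1-transition from A, B, C, M.
Union after reading 1: {C, K}.
Now take the epsilon-closure:
From C via epsilon: add G.
From G via epsilon: add B.
From B via epsilon: add A.
From A via epsilon: add M.
From M via epsilon: add I.
No new states can be added; the closed set is {A, B, C, G, I, K, M}.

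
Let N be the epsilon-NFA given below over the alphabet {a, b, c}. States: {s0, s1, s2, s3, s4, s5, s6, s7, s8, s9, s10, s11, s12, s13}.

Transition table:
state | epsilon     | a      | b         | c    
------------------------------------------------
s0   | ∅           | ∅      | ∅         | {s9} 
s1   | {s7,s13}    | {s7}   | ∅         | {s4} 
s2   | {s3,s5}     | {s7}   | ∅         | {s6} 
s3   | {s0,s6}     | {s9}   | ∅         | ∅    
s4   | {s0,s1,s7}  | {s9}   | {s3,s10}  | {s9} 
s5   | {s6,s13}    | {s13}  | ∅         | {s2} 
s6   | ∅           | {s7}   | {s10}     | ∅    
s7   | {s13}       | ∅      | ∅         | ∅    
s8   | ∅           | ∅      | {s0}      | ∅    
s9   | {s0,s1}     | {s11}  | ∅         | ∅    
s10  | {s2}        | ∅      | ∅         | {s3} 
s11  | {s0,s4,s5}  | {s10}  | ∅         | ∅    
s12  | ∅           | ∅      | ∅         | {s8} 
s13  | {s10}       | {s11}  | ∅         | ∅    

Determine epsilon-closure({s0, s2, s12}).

{s0, s2, s3, s5, s6, s10, s12, s13}

Start with {s0, s2, s12}.
From s2 via epsilon: add s3, s5.
From s3 via epsilon: add s6.
From s5 via epsilon: add s13.
From s13 via epsilon: add s10.
No new states can be added; the closed set is {s0, s2, s3, s5, s6, s10, s12, s13}.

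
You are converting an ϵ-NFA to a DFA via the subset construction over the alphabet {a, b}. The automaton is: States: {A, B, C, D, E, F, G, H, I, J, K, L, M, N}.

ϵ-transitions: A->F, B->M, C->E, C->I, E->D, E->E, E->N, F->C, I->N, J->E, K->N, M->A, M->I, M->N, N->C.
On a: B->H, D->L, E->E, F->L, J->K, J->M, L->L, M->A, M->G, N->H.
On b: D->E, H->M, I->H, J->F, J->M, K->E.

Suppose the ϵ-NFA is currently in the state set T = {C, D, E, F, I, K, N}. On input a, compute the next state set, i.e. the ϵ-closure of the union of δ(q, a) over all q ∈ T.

{C, D, E, H, I, L, N}

D on a → {L}.
E on a → {E}.
F on a → {L}.
N on a → {H}.
No a-transition from C, I, K.
Union after reading a: {E, H, L}.
Now take the ϵ-closure:
From E via ϵ: add D, N.
From N via ϵ: add C.
From C via ϵ: add I.
No new states can be added; the closed set is {C, D, E, H, I, L, N}.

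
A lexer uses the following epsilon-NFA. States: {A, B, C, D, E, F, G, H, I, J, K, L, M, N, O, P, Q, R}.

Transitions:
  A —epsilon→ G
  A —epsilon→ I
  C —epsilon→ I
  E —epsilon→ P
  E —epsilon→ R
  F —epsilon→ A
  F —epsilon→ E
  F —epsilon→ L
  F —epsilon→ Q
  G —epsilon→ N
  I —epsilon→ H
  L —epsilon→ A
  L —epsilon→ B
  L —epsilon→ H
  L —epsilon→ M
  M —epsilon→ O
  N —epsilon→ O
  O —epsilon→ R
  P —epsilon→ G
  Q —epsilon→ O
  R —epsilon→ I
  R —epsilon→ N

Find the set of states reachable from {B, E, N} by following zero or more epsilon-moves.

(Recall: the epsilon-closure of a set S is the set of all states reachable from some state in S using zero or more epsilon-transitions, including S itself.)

Start with {B, E, N}.
From E via epsilon: add P, R.
From N via epsilon: add O.
From P via epsilon: add G.
From R via epsilon: add I.
From I via epsilon: add H.
No new states can be added; the closed set is {B, E, G, H, I, N, O, P, R}.

{B, E, G, H, I, N, O, P, R}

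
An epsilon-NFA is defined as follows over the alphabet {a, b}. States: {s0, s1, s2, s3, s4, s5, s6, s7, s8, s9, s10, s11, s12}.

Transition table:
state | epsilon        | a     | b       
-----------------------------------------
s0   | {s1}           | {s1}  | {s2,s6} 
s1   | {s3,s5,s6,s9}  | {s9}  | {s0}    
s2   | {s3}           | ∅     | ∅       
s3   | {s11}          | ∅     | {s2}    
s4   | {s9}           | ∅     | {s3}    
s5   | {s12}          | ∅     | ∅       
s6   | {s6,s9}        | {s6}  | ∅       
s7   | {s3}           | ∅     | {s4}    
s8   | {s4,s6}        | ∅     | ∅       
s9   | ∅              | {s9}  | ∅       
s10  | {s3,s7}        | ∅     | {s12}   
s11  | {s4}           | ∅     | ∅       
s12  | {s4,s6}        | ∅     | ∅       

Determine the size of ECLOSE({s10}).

Start with {s10}.
From s10 via epsilon: add s3, s7.
From s3 via epsilon: add s11.
From s11 via epsilon: add s4.
From s4 via epsilon: add s9.
epsilon-closure = {s3, s4, s7, s9, s10, s11}, which has 6 states.

6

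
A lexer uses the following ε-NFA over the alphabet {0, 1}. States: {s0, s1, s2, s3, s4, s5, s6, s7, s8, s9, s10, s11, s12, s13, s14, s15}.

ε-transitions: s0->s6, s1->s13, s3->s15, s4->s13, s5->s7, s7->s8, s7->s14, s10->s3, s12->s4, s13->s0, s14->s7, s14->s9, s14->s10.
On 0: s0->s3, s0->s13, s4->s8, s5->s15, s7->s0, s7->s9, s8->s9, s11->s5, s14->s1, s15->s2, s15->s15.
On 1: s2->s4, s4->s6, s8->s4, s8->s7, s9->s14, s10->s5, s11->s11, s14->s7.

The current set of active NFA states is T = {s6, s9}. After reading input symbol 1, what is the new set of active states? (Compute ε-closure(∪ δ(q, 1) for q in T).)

s9 on 1 → {s14}.
No 1-transition from s6.
Union after reading 1: {s14}.
Now take the ε-closure:
From s14 via ε: add s7, s9, s10.
From s7 via ε: add s8.
From s10 via ε: add s3.
From s3 via ε: add s15.
No new states can be added; the closed set is {s3, s7, s8, s9, s10, s14, s15}.

{s3, s7, s8, s9, s10, s14, s15}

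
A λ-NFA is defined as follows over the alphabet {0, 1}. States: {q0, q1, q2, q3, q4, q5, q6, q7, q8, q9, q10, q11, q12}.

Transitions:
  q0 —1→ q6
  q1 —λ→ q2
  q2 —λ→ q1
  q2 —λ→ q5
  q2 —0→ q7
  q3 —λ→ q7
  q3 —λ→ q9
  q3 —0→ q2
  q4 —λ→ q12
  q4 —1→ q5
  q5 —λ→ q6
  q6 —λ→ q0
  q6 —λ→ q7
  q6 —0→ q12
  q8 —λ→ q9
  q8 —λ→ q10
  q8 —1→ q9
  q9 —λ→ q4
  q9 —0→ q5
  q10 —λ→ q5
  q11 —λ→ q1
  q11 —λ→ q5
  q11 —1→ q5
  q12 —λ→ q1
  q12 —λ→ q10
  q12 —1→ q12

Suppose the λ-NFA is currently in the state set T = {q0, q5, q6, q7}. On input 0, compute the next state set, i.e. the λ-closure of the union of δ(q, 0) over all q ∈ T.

q6 on 0 → {q12}.
No 0-transition from q0, q5, q7.
Union after reading 0: {q12}.
Now take the λ-closure:
From q12 via λ: add q1, q10.
From q1 via λ: add q2.
From q10 via λ: add q5.
From q5 via λ: add q6.
From q6 via λ: add q0, q7.
No new states can be added; the closed set is {q0, q1, q2, q5, q6, q7, q10, q12}.

{q0, q1, q2, q5, q6, q7, q10, q12}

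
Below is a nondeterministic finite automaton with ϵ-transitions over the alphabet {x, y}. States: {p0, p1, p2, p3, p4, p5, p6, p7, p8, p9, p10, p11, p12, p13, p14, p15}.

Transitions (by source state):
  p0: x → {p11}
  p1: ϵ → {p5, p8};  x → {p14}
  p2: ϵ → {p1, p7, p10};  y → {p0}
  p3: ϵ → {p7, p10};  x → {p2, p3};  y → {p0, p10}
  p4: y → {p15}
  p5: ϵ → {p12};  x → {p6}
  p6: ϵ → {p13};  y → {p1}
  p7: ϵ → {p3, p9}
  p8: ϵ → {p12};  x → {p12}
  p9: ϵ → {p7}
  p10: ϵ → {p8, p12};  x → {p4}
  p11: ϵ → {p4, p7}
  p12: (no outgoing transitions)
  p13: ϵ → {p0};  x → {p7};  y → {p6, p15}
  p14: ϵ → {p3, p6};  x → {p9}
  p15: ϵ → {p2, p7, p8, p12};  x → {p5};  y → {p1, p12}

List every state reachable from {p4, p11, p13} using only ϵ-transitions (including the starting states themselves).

{p0, p3, p4, p7, p8, p9, p10, p11, p12, p13}

Start with {p4, p11, p13}.
From p11 via ϵ: add p7.
From p13 via ϵ: add p0.
From p7 via ϵ: add p3, p9.
From p3 via ϵ: add p10.
From p10 via ϵ: add p8, p12.
No new states can be added; the closed set is {p0, p3, p4, p7, p8, p9, p10, p11, p12, p13}.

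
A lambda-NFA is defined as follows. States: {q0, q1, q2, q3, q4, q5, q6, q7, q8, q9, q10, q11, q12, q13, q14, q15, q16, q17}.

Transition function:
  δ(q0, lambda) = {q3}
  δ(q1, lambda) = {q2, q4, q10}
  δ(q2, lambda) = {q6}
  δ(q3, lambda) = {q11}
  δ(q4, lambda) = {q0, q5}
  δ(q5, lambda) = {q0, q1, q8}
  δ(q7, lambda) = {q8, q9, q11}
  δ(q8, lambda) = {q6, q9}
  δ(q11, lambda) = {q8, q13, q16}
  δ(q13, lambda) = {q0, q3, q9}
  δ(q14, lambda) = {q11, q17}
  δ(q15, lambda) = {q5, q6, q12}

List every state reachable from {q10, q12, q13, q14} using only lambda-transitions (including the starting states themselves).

{q0, q3, q6, q8, q9, q10, q11, q12, q13, q14, q16, q17}

Start with {q10, q12, q13, q14}.
From q13 via lambda: add q0, q3, q9.
From q14 via lambda: add q11, q17.
From q11 via lambda: add q8, q16.
From q8 via lambda: add q6.
No new states can be added; the closed set is {q0, q3, q6, q8, q9, q10, q11, q12, q13, q14, q16, q17}.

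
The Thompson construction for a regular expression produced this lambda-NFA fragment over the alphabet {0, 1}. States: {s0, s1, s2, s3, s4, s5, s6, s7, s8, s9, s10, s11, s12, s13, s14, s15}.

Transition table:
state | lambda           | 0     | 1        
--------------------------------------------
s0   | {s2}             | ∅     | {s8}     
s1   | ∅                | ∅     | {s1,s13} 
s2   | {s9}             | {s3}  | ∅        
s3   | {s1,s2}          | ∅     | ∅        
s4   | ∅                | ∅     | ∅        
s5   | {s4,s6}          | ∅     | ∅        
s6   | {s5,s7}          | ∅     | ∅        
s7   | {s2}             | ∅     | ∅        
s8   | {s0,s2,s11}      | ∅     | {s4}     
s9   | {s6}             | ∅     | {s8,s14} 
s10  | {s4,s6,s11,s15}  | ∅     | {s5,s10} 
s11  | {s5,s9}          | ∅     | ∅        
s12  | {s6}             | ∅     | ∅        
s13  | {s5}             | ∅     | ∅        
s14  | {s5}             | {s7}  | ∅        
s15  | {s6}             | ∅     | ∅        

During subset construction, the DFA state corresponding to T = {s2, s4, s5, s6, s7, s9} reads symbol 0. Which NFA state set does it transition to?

{s1, s2, s3, s4, s5, s6, s7, s9}

s2 on 0 → {s3}.
No 0-transition from s4, s5, s6, s7, s9.
Union after reading 0: {s3}.
Now take the lambda-closure:
From s3 via lambda: add s1, s2.
From s2 via lambda: add s9.
From s9 via lambda: add s6.
From s6 via lambda: add s5, s7.
From s5 via lambda: add s4.
No new states can be added; the closed set is {s1, s2, s3, s4, s5, s6, s7, s9}.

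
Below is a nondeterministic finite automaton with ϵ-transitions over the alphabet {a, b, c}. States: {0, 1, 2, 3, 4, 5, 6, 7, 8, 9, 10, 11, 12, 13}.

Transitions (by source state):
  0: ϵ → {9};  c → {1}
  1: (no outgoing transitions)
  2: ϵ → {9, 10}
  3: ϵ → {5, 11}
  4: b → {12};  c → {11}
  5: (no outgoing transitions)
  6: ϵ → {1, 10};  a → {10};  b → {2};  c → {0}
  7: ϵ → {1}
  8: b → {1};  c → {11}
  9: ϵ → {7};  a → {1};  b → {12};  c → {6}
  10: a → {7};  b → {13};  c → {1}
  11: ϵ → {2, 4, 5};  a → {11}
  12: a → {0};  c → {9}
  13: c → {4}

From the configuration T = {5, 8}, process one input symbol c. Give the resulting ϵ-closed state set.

{1, 2, 4, 5, 7, 9, 10, 11}

8 on c → {11}.
No c-transition from 5.
Union after reading c: {11}.
Now take the ϵ-closure:
From 11 via ϵ: add 2, 4, 5.
From 2 via ϵ: add 9, 10.
From 9 via ϵ: add 7.
From 7 via ϵ: add 1.
No new states can be added; the closed set is {1, 2, 4, 5, 7, 9, 10, 11}.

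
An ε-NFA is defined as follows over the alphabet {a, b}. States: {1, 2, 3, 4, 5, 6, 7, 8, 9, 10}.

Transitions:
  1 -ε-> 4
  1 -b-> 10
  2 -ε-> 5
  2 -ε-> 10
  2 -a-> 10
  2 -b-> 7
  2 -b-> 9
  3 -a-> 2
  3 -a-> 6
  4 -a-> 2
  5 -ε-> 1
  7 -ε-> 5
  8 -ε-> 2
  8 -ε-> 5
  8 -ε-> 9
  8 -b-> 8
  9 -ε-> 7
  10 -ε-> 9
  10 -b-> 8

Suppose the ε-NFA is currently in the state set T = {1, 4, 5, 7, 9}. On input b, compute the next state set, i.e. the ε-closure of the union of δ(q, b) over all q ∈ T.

{1, 4, 5, 7, 9, 10}

1 on b → {10}.
No b-transition from 4, 5, 7, 9.
Union after reading b: {10}.
Now take the ε-closure:
From 10 via ε: add 9.
From 9 via ε: add 7.
From 7 via ε: add 5.
From 5 via ε: add 1.
From 1 via ε: add 4.
No new states can be added; the closed set is {1, 4, 5, 7, 9, 10}.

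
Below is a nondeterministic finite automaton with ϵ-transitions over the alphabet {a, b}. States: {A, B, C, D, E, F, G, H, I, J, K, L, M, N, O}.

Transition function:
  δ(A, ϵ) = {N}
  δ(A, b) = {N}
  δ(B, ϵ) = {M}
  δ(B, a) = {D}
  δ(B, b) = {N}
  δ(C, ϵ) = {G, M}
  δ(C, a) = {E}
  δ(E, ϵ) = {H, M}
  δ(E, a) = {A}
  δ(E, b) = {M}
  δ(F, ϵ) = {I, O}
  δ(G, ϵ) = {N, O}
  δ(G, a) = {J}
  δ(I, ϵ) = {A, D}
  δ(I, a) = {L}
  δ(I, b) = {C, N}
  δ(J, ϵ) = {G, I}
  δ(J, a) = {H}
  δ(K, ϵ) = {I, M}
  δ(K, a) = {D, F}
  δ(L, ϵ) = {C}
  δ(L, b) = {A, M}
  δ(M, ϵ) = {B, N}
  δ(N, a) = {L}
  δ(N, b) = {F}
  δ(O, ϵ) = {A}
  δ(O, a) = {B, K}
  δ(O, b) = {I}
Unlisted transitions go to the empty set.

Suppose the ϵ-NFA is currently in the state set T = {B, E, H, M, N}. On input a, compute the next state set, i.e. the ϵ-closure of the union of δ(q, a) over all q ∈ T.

{A, B, C, D, G, L, M, N, O}

B on a → {D}.
E on a → {A}.
N on a → {L}.
No a-transition from H, M.
Union after reading a: {A, D, L}.
Now take the ϵ-closure:
From A via ϵ: add N.
From L via ϵ: add C.
From C via ϵ: add G, M.
From G via ϵ: add O.
From M via ϵ: add B.
No new states can be added; the closed set is {A, B, C, D, G, L, M, N, O}.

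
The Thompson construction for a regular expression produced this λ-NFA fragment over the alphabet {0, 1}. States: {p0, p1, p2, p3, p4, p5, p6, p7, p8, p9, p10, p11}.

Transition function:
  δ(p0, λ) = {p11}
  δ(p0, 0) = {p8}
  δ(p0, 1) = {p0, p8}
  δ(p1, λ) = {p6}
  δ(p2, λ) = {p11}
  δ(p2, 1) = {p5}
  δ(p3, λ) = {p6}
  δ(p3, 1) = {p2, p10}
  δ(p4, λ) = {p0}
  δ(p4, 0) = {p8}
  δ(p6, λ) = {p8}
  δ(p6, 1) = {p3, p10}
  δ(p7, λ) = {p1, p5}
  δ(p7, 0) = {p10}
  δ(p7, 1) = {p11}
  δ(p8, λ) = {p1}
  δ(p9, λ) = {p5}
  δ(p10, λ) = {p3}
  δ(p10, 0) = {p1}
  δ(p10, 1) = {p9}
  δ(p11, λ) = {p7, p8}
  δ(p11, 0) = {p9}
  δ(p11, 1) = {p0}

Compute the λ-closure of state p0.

Start with {p0}.
From p0 via λ: add p11.
From p11 via λ: add p7, p8.
From p7 via λ: add p1, p5.
From p1 via λ: add p6.
No new states can be added; the closed set is {p0, p1, p5, p6, p7, p8, p11}.

{p0, p1, p5, p6, p7, p8, p11}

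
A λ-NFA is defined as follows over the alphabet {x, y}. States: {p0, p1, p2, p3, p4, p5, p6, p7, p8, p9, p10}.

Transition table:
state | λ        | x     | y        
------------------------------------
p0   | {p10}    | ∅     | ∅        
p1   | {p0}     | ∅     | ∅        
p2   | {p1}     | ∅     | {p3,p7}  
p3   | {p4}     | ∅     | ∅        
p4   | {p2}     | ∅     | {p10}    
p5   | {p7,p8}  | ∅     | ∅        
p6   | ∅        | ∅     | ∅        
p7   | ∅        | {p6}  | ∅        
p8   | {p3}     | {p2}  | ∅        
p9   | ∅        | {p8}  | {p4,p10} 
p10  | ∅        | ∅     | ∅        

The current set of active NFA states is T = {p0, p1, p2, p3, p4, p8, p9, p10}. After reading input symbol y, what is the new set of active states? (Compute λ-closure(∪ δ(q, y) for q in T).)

{p0, p1, p2, p3, p4, p7, p10}

p2 on y → {p3, p7}.
p4 on y → {p10}.
p9 on y → {p4, p10}.
No y-transition from p0, p1, p3, p8, p10.
Union after reading y: {p3, p4, p7, p10}.
Now take the λ-closure:
From p4 via λ: add p2.
From p2 via λ: add p1.
From p1 via λ: add p0.
No new states can be added; the closed set is {p0, p1, p2, p3, p4, p7, p10}.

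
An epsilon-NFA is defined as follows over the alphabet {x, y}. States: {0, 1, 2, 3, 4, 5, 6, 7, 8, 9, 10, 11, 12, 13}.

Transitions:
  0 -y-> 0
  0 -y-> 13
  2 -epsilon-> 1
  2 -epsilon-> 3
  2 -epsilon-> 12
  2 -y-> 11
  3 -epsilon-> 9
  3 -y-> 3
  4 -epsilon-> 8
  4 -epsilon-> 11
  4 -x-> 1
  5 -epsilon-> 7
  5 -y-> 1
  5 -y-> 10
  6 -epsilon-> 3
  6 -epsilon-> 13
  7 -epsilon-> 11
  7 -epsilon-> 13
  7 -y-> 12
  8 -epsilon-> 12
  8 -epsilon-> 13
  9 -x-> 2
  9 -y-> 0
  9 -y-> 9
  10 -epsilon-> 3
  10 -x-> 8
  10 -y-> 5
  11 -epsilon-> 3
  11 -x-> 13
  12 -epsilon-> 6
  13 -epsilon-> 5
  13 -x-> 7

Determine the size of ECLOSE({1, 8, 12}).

10

Start with {1, 8, 12}.
From 8 via epsilon: add 13.
From 12 via epsilon: add 6.
From 6 via epsilon: add 3.
From 13 via epsilon: add 5.
From 3 via epsilon: add 9.
From 5 via epsilon: add 7.
From 7 via epsilon: add 11.
epsilon-closure = {1, 3, 5, 6, 7, 8, 9, 11, 12, 13}, which has 10 states.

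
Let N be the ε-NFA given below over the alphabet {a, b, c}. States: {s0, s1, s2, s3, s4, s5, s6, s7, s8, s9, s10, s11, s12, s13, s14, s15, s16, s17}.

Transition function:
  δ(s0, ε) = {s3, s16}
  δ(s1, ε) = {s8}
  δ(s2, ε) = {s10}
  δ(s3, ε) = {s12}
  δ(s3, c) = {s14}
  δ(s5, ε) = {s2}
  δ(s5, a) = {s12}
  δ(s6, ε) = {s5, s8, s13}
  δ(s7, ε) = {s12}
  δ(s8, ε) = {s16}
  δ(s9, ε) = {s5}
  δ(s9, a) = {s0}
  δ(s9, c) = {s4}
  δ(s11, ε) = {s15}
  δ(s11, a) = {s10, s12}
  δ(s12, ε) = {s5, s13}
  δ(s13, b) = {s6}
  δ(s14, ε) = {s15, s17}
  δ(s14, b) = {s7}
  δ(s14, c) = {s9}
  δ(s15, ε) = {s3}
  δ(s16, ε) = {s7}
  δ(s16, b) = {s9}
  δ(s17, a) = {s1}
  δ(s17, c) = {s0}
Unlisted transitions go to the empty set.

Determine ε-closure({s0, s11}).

{s0, s2, s3, s5, s7, s10, s11, s12, s13, s15, s16}

Start with {s0, s11}.
From s0 via ε: add s3, s16.
From s11 via ε: add s15.
From s3 via ε: add s12.
From s16 via ε: add s7.
From s12 via ε: add s5, s13.
From s5 via ε: add s2.
From s2 via ε: add s10.
No new states can be added; the closed set is {s0, s2, s3, s5, s7, s10, s11, s12, s13, s15, s16}.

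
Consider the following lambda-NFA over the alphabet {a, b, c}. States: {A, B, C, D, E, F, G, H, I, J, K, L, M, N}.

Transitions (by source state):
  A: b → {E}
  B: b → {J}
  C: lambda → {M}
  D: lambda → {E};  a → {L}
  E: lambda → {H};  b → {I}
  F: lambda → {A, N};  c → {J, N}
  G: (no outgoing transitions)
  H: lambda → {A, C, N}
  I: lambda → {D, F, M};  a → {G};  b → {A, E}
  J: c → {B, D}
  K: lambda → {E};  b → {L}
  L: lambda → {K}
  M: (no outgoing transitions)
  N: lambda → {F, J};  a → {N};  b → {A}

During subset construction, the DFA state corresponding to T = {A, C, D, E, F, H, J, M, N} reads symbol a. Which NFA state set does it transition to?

D on a → {L}.
N on a → {N}.
No a-transition from A, C, E, F, H, J, M.
Union after reading a: {L, N}.
Now take the lambda-closure:
From L via lambda: add K.
From N via lambda: add F, J.
From F via lambda: add A.
From K via lambda: add E.
From E via lambda: add H.
From H via lambda: add C.
From C via lambda: add M.
No new states can be added; the closed set is {A, C, E, F, H, J, K, L, M, N}.

{A, C, E, F, H, J, K, L, M, N}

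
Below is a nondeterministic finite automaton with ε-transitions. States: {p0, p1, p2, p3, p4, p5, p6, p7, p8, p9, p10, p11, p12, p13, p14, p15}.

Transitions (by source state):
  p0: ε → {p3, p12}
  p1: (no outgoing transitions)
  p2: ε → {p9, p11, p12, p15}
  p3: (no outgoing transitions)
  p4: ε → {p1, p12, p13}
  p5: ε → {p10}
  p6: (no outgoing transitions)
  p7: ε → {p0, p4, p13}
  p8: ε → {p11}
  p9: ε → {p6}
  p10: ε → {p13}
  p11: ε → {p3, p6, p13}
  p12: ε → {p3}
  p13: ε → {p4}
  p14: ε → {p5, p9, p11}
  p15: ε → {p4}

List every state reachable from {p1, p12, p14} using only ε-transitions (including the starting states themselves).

Start with {p1, p12, p14}.
From p12 via ε: add p3.
From p14 via ε: add p5, p9, p11.
From p5 via ε: add p10.
From p9 via ε: add p6.
From p11 via ε: add p13.
From p13 via ε: add p4.
No new states can be added; the closed set is {p1, p3, p4, p5, p6, p9, p10, p11, p12, p13, p14}.

{p1, p3, p4, p5, p6, p9, p10, p11, p12, p13, p14}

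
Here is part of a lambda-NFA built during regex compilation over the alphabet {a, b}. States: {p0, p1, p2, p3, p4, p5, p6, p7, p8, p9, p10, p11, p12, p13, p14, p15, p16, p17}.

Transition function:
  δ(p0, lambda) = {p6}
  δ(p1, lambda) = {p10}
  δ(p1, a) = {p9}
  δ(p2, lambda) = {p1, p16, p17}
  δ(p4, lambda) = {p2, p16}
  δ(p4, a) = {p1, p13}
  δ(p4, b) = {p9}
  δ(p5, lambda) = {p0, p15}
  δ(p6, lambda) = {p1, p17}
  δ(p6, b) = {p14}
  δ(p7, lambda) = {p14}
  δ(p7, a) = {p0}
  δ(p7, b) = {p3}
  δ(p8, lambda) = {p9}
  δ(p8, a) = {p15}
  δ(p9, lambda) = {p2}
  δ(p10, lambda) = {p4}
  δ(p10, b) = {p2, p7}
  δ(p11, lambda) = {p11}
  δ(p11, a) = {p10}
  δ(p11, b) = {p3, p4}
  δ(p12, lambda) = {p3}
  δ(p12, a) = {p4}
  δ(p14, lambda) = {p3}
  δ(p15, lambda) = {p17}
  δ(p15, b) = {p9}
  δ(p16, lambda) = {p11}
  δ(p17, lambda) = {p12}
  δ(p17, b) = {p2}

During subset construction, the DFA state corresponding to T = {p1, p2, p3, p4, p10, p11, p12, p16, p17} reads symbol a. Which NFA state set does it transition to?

{p1, p2, p3, p4, p9, p10, p11, p12, p13, p16, p17}

p1 on a → {p9}.
p4 on a → {p1, p13}.
p11 on a → {p10}.
p12 on a → {p4}.
No a-transition from p2, p3, p10, p16, p17.
Union after reading a: {p1, p4, p9, p10, p13}.
Now take the lambda-closure:
From p4 via lambda: add p2, p16.
From p2 via lambda: add p17.
From p16 via lambda: add p11.
From p17 via lambda: add p12.
From p12 via lambda: add p3.
No new states can be added; the closed set is {p1, p2, p3, p4, p9, p10, p11, p12, p13, p16, p17}.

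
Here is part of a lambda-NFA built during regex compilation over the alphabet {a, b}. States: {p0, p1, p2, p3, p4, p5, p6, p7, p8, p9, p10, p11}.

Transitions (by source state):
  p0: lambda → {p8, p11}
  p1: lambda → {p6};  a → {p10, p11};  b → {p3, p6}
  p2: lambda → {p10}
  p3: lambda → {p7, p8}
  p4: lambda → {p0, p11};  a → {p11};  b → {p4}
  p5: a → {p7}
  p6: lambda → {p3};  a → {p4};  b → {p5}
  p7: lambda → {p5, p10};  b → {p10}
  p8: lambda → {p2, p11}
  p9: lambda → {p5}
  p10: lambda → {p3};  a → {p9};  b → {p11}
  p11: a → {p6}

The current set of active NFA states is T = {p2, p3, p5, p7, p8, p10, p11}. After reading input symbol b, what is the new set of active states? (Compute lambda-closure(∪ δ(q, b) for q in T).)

{p2, p3, p5, p7, p8, p10, p11}

p7 on b → {p10}.
p10 on b → {p11}.
No b-transition from p2, p3, p5, p8, p11.
Union after reading b: {p10, p11}.
Now take the lambda-closure:
From p10 via lambda: add p3.
From p3 via lambda: add p7, p8.
From p7 via lambda: add p5.
From p8 via lambda: add p2.
No new states can be added; the closed set is {p2, p3, p5, p7, p8, p10, p11}.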